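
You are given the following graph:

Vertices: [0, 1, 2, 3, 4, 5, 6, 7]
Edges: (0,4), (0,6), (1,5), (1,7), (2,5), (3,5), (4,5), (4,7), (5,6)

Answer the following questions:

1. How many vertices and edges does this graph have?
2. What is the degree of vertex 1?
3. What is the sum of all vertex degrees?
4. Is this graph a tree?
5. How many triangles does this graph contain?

Count: 8 vertices, 9 edges.
Vertex 1 has neighbors [5, 7], degree = 2.
Handshaking lemma: 2 * 9 = 18.
A tree on 8 vertices has 7 edges. This graph has 9 edges (2 extra). Not a tree.
Number of triangles = 0.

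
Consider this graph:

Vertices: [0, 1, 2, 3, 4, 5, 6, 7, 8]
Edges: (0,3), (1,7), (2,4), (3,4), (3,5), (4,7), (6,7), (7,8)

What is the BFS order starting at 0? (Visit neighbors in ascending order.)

BFS from vertex 0 (neighbors processed in ascending order):
Visit order: 0, 3, 4, 5, 2, 7, 1, 6, 8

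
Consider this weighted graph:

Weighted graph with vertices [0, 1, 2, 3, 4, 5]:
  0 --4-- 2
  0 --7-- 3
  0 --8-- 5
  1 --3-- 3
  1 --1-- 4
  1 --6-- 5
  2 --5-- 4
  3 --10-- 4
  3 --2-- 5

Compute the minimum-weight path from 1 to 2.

Using Dijkstra's algorithm from vertex 1:
Shortest path: 1 -> 4 -> 2
Total weight: 1 + 5 = 6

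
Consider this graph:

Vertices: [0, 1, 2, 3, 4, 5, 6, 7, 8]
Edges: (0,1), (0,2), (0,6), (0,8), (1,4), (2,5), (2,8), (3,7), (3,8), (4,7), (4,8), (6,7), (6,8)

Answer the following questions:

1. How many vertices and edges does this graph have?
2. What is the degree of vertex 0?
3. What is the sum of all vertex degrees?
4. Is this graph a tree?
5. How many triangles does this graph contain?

Count: 9 vertices, 13 edges.
Vertex 0 has neighbors [1, 2, 6, 8], degree = 4.
Handshaking lemma: 2 * 13 = 26.
A tree on 9 vertices has 8 edges. This graph has 13 edges (5 extra). Not a tree.
Number of triangles = 2.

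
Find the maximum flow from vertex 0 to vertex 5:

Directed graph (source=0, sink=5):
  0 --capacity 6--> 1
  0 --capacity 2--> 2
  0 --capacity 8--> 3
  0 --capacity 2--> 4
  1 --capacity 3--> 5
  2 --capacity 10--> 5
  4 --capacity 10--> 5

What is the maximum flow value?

Computing max flow:
  Flow on (0->1): 3/6
  Flow on (0->2): 2/2
  Flow on (0->4): 2/2
  Flow on (1->5): 3/3
  Flow on (2->5): 2/10
  Flow on (4->5): 2/10
Maximum flow = 7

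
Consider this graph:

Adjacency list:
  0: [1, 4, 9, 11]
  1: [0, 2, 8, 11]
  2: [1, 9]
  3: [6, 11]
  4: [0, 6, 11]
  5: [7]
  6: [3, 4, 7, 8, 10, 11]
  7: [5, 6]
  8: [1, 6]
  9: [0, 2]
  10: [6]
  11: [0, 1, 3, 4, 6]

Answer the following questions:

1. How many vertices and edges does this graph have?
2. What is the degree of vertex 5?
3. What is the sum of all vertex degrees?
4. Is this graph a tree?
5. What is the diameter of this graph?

Count: 12 vertices, 17 edges.
Vertex 5 has neighbors [7], degree = 1.
Handshaking lemma: 2 * 17 = 34.
A tree on 12 vertices has 11 edges. This graph has 17 edges (6 extra). Not a tree.
Diameter (longest shortest path) = 5.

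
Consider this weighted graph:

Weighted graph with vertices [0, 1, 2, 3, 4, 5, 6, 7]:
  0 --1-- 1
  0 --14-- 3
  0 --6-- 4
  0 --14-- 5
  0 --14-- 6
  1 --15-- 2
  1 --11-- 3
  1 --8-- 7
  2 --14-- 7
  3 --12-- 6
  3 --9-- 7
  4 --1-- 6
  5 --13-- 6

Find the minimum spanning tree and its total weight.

Applying Kruskal's algorithm (sort edges by weight, add if no cycle):
  Add (0,1) w=1
  Add (4,6) w=1
  Add (0,4) w=6
  Add (1,7) w=8
  Add (3,7) w=9
  Skip (1,3) w=11 (creates cycle)
  Skip (3,6) w=12 (creates cycle)
  Add (5,6) w=13
  Skip (0,5) w=14 (creates cycle)
  Skip (0,3) w=14 (creates cycle)
  Skip (0,6) w=14 (creates cycle)
  Add (2,7) w=14
  Skip (1,2) w=15 (creates cycle)
MST weight = 52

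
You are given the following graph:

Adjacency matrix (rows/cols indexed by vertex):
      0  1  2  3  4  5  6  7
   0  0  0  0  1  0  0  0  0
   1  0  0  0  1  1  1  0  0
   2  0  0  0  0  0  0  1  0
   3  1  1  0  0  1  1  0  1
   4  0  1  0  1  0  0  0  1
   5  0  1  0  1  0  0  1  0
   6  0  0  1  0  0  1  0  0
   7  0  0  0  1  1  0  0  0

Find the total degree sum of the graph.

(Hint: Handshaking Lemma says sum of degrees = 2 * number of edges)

Count edges: 10 edges.
By Handshaking Lemma: sum of degrees = 2 * 10 = 20.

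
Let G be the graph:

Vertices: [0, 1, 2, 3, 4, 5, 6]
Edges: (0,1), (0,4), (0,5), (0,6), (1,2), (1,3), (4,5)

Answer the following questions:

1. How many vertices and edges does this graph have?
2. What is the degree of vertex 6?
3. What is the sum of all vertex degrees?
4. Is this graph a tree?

Count: 7 vertices, 7 edges.
Vertex 6 has neighbors [0], degree = 1.
Handshaking lemma: 2 * 7 = 14.
A tree on 7 vertices has 6 edges. This graph has 7 edges (1 extra). Not a tree.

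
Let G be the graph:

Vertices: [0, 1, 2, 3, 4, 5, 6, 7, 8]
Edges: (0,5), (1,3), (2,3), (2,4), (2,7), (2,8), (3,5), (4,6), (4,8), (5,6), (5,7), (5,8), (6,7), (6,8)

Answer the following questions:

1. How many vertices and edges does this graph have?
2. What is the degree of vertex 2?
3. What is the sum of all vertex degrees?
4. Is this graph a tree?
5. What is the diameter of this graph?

Count: 9 vertices, 14 edges.
Vertex 2 has neighbors [3, 4, 7, 8], degree = 4.
Handshaking lemma: 2 * 14 = 28.
A tree on 9 vertices has 8 edges. This graph has 14 edges (6 extra). Not a tree.
Diameter (longest shortest path) = 3.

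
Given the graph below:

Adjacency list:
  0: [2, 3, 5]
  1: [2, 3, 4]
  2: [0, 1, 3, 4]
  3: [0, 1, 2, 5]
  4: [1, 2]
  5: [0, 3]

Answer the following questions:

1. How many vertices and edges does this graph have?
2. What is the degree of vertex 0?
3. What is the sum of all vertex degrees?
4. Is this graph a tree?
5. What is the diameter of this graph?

Count: 6 vertices, 9 edges.
Vertex 0 has neighbors [2, 3, 5], degree = 3.
Handshaking lemma: 2 * 9 = 18.
A tree on 6 vertices has 5 edges. This graph has 9 edges (4 extra). Not a tree.
Diameter (longest shortest path) = 3.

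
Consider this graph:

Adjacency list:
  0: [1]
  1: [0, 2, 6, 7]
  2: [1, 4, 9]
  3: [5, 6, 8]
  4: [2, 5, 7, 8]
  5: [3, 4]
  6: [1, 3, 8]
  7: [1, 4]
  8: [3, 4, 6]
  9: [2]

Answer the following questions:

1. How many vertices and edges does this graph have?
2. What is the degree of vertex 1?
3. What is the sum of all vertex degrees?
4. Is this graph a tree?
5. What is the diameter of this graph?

Count: 10 vertices, 13 edges.
Vertex 1 has neighbors [0, 2, 6, 7], degree = 4.
Handshaking lemma: 2 * 13 = 26.
A tree on 10 vertices has 9 edges. This graph has 13 edges (4 extra). Not a tree.
Diameter (longest shortest path) = 4.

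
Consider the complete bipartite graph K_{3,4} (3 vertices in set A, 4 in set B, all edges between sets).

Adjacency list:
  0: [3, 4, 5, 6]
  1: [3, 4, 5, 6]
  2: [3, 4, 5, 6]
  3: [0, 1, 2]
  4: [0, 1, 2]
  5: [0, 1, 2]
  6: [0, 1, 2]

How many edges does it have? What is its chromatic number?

K_{3,4} has 3 * 4 = 12 edges.
Bipartite graphs have chromatic number 2 (color each partition differently).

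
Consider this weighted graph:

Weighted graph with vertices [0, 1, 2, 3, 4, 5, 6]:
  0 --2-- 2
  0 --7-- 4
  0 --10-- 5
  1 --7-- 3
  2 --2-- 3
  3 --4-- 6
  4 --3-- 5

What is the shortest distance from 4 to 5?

Using Dijkstra's algorithm from vertex 4:
Shortest path: 4 -> 5
Total weight: 3 = 3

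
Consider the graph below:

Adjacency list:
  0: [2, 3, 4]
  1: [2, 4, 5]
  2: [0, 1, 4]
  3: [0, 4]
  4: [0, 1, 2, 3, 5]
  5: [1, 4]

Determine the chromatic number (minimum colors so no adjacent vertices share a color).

The graph has a maximum clique of size 3 (lower bound on chromatic number).
A valid 3-coloring: {0: 1, 1: 1, 2: 2, 3: 2, 4: 0, 5: 2}.
Chromatic number = 3.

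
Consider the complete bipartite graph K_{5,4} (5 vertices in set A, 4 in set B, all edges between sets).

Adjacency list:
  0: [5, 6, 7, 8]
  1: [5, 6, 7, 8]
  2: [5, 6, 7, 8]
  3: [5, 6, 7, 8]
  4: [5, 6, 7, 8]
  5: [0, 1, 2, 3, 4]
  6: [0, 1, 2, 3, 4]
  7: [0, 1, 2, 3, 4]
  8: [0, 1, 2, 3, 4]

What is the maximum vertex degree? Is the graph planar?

Set-A vertices have degree 4; set-B vertices have degree 5. Maximum degree = max(5,4) = 5.
K_{5,4} contains K_{3,3} as a subgraph (since both sides have >= 3 vertices); by Kuratowski's theorem it is not planar.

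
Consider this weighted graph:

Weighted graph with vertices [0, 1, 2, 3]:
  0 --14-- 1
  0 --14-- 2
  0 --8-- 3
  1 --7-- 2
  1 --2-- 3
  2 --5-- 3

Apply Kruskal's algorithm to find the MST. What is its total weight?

Applying Kruskal's algorithm (sort edges by weight, add if no cycle):
  Add (1,3) w=2
  Add (2,3) w=5
  Skip (1,2) w=7 (creates cycle)
  Add (0,3) w=8
  Skip (0,1) w=14 (creates cycle)
  Skip (0,2) w=14 (creates cycle)
MST weight = 15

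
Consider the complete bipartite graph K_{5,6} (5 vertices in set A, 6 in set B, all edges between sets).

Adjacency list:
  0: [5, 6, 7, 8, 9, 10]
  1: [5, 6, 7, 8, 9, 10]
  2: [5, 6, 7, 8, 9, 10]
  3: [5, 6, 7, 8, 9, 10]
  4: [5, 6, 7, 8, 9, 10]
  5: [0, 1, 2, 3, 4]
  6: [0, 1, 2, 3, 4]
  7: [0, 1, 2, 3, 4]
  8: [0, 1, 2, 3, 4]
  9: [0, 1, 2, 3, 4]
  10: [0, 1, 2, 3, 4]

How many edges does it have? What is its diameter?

K_{5,6} has 5 * 6 = 30 edges.
Any vertex reaches any opposite-side vertex in 1 step; same-side vertices reach in 2 steps via any opposite-side vertex.
Diameter = 2.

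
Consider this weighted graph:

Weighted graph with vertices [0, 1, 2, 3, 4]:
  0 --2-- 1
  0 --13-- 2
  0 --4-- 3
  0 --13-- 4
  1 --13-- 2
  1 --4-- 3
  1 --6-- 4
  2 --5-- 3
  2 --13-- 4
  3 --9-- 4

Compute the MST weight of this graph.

Applying Kruskal's algorithm (sort edges by weight, add if no cycle):
  Add (0,1) w=2
  Add (0,3) w=4
  Skip (1,3) w=4 (creates cycle)
  Add (2,3) w=5
  Add (1,4) w=6
  Skip (3,4) w=9 (creates cycle)
  Skip (0,4) w=13 (creates cycle)
  Skip (0,2) w=13 (creates cycle)
  Skip (1,2) w=13 (creates cycle)
  Skip (2,4) w=13 (creates cycle)
MST weight = 17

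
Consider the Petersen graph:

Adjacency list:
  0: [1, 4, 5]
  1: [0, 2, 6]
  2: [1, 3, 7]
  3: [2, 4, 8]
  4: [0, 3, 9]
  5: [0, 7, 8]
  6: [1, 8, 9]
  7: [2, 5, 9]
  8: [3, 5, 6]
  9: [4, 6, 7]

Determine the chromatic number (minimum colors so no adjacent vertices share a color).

The Petersen graph contains odd cycles (e.g. the outer 5-cycle), so chi >= 3.
A proper 3-coloring exists (it is a well-known 3-chromatic graph).
Chromatic number = 3.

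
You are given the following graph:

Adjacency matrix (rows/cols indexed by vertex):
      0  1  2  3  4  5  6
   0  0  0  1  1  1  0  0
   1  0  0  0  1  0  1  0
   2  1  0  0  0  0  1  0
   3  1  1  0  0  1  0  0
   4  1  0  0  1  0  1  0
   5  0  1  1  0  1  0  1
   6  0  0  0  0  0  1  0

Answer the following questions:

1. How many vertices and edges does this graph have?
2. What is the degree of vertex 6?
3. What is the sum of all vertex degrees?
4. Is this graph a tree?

Count: 7 vertices, 9 edges.
Vertex 6 has neighbors [5], degree = 1.
Handshaking lemma: 2 * 9 = 18.
A tree on 7 vertices has 6 edges. This graph has 9 edges (3 extra). Not a tree.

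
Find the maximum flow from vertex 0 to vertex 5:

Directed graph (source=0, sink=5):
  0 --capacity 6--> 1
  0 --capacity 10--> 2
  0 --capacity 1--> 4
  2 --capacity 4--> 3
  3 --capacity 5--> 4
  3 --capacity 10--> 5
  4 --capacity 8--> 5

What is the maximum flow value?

Computing max flow:
  Flow on (0->2): 4/10
  Flow on (0->4): 1/1
  Flow on (2->3): 4/4
  Flow on (3->5): 4/10
  Flow on (4->5): 1/8
Maximum flow = 5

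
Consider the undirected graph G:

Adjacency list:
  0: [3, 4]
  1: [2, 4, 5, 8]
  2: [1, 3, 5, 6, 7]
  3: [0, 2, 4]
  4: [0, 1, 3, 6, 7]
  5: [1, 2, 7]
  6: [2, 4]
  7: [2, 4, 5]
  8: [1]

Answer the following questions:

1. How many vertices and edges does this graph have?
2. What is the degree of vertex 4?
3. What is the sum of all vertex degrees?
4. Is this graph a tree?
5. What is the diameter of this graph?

Count: 9 vertices, 14 edges.
Vertex 4 has neighbors [0, 1, 3, 6, 7], degree = 5.
Handshaking lemma: 2 * 14 = 28.
A tree on 9 vertices has 8 edges. This graph has 14 edges (6 extra). Not a tree.
Diameter (longest shortest path) = 3.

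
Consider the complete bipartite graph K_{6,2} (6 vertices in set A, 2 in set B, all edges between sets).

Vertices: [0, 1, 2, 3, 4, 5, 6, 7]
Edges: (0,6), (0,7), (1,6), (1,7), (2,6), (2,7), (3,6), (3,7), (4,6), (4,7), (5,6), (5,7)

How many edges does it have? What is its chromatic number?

K_{6,2} has 6 * 2 = 12 edges.
Bipartite graphs have chromatic number 2 (color each partition differently).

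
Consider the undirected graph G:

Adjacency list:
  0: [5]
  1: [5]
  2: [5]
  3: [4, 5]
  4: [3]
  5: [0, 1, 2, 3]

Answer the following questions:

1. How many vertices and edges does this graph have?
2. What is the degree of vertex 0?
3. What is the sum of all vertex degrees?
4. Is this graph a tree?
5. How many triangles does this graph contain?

Count: 6 vertices, 5 edges.
Vertex 0 has neighbors [5], degree = 1.
Handshaking lemma: 2 * 5 = 10.
A graph is a tree iff it is connected and has exactly n-1 edges. This graph is connected (all 6 vertices in one component) and has 6-1 = 5 edges. It is a tree.
Number of triangles = 0.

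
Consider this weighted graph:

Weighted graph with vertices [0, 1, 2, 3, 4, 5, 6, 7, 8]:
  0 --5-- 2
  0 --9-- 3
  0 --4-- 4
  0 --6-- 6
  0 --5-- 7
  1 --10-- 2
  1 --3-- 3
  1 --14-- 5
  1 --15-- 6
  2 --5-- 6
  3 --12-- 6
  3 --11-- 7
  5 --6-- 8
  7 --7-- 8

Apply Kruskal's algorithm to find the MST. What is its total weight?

Applying Kruskal's algorithm (sort edges by weight, add if no cycle):
  Add (1,3) w=3
  Add (0,4) w=4
  Add (0,2) w=5
  Add (0,7) w=5
  Add (2,6) w=5
  Skip (0,6) w=6 (creates cycle)
  Add (5,8) w=6
  Add (7,8) w=7
  Add (0,3) w=9
  Skip (1,2) w=10 (creates cycle)
  Skip (3,7) w=11 (creates cycle)
  Skip (3,6) w=12 (creates cycle)
  Skip (1,5) w=14 (creates cycle)
  Skip (1,6) w=15 (creates cycle)
MST weight = 44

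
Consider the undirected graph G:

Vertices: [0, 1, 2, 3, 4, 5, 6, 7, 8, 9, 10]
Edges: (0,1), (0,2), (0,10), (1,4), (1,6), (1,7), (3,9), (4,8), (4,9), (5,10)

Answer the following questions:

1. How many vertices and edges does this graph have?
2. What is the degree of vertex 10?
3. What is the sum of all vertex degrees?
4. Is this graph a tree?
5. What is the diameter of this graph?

Count: 11 vertices, 10 edges.
Vertex 10 has neighbors [0, 5], degree = 2.
Handshaking lemma: 2 * 10 = 20.
A graph is a tree iff it is connected and has exactly n-1 edges. This graph is connected (all 11 vertices in one component) and has 11-1 = 10 edges. It is a tree.
Diameter (longest shortest path) = 6.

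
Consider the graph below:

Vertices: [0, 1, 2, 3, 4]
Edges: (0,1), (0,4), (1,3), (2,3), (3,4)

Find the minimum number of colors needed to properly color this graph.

The graph has a maximum clique of size 2 (lower bound on chromatic number).
A valid 2-coloring: {0: 0, 1: 1, 2: 1, 3: 0, 4: 1}.
Chromatic number = 2.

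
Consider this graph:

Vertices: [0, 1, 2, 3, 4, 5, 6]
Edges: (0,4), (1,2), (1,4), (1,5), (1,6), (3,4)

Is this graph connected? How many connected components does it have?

Checking connectivity: the graph has 1 connected component(s).
All vertices are reachable from each other. The graph IS connected.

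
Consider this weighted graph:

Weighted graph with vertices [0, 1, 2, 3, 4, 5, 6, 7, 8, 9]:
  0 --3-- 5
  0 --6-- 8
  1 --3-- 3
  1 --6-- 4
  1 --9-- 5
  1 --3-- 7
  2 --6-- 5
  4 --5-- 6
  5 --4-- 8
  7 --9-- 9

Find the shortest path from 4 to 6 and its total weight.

Using Dijkstra's algorithm from vertex 4:
Shortest path: 4 -> 6
Total weight: 5 = 5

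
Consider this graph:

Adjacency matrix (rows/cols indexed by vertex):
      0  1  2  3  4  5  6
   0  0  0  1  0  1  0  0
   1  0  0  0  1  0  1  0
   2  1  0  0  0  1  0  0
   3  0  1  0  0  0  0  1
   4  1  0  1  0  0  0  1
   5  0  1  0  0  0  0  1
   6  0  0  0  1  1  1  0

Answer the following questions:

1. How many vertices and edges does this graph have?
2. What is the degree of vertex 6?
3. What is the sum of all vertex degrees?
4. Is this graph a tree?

Count: 7 vertices, 8 edges.
Vertex 6 has neighbors [3, 4, 5], degree = 3.
Handshaking lemma: 2 * 8 = 16.
A tree on 7 vertices has 6 edges. This graph has 8 edges (2 extra). Not a tree.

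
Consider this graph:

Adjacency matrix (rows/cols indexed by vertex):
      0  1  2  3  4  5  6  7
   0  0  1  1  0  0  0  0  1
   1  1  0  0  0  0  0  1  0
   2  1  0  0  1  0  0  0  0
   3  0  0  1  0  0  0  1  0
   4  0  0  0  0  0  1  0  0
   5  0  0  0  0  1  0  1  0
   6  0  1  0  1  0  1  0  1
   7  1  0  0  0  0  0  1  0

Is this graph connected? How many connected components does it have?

Checking connectivity: the graph has 1 connected component(s).
All vertices are reachable from each other. The graph IS connected.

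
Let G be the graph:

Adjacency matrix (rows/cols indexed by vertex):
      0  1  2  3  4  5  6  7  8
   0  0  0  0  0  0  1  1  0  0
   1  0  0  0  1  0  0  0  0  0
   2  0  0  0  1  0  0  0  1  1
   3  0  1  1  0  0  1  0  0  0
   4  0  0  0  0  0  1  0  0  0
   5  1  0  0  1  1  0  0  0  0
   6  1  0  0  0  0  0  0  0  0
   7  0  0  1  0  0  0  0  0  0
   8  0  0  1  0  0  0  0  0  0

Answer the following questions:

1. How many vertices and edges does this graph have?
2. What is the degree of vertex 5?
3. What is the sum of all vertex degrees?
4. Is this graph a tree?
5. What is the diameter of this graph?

Count: 9 vertices, 8 edges.
Vertex 5 has neighbors [0, 3, 4], degree = 3.
Handshaking lemma: 2 * 8 = 16.
A graph is a tree iff it is connected and has exactly n-1 edges. This graph is connected (all 9 vertices in one component) and has 9-1 = 8 edges. It is a tree.
Diameter (longest shortest path) = 5.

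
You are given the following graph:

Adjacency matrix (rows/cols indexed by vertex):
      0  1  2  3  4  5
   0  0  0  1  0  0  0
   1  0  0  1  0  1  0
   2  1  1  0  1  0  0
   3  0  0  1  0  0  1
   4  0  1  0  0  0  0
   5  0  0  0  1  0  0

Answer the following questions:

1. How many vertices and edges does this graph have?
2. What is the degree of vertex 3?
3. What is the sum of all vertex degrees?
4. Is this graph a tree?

Count: 6 vertices, 5 edges.
Vertex 3 has neighbors [2, 5], degree = 2.
Handshaking lemma: 2 * 5 = 10.
A graph is a tree iff it is connected and has exactly n-1 edges. This graph is connected (all 6 vertices in one component) and has 6-1 = 5 edges. It is a tree.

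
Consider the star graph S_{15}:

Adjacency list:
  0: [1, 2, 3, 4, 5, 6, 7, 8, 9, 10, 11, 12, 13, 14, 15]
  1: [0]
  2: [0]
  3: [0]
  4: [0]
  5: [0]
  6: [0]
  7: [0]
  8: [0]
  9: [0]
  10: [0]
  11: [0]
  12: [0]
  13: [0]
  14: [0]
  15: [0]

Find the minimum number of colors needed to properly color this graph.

S_{15} has one hub adjacent to 15 leaves; leaves are pairwise non-adjacent.
Color the hub 0 and every leaf 1.
Chromatic number = 2.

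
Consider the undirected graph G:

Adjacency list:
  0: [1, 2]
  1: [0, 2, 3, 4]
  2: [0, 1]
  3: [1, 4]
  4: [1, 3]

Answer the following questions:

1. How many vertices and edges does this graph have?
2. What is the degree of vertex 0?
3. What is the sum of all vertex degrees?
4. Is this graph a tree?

Count: 5 vertices, 6 edges.
Vertex 0 has neighbors [1, 2], degree = 2.
Handshaking lemma: 2 * 6 = 12.
A tree on 5 vertices has 4 edges. This graph has 6 edges (2 extra). Not a tree.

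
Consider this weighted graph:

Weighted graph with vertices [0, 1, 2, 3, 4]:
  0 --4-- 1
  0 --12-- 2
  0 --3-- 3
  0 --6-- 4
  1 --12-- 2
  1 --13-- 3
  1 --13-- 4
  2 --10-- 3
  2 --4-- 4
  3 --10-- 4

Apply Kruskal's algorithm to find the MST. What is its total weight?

Applying Kruskal's algorithm (sort edges by weight, add if no cycle):
  Add (0,3) w=3
  Add (0,1) w=4
  Add (2,4) w=4
  Add (0,4) w=6
  Skip (2,3) w=10 (creates cycle)
  Skip (3,4) w=10 (creates cycle)
  Skip (0,2) w=12 (creates cycle)
  Skip (1,2) w=12 (creates cycle)
  Skip (1,3) w=13 (creates cycle)
  Skip (1,4) w=13 (creates cycle)
MST weight = 17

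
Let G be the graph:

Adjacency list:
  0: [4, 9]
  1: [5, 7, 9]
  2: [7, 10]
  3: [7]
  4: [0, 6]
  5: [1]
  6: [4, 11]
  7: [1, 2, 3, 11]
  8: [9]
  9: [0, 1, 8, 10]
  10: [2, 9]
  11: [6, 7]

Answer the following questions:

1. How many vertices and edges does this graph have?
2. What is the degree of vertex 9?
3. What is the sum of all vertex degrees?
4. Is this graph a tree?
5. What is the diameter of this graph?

Count: 12 vertices, 13 edges.
Vertex 9 has neighbors [0, 1, 8, 10], degree = 4.
Handshaking lemma: 2 * 13 = 26.
A tree on 12 vertices has 11 edges. This graph has 13 edges (2 extra). Not a tree.
Diameter (longest shortest path) = 4.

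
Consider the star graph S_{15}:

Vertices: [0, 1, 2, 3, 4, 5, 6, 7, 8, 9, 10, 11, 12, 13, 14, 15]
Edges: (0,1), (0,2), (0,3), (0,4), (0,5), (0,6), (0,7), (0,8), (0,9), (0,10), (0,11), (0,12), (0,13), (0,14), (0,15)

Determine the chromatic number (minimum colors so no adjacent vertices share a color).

S_{15} has one hub adjacent to 15 leaves; leaves are pairwise non-adjacent.
Color the hub 0 and every leaf 1.
Chromatic number = 2.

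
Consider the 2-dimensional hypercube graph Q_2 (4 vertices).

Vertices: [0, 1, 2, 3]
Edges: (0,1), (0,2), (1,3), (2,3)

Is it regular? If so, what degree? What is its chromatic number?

In Q_2, every vertex has exactly 2 neighbors (flip one of 2 bits), so it is 2-regular.
Q_2 is bipartite (partition by bit-parity), so chromatic number = 2.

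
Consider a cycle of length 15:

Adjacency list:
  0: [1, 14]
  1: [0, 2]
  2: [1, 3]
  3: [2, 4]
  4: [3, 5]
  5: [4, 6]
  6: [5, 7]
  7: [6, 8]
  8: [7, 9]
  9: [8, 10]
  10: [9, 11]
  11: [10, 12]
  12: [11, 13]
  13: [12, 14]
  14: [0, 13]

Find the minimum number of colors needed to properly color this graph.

This is an odd cycle (C_15). Odd cycles are not bipartite (any 2-coloring forces two adjacent vertices to match), and 3 colors suffice.
Chromatic number = 3.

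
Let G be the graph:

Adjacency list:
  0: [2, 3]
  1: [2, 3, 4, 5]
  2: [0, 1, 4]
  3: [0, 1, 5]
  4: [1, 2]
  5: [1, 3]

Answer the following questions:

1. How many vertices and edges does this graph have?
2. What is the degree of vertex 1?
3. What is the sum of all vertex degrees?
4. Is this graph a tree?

Count: 6 vertices, 8 edges.
Vertex 1 has neighbors [2, 3, 4, 5], degree = 4.
Handshaking lemma: 2 * 8 = 16.
A tree on 6 vertices has 5 edges. This graph has 8 edges (3 extra). Not a tree.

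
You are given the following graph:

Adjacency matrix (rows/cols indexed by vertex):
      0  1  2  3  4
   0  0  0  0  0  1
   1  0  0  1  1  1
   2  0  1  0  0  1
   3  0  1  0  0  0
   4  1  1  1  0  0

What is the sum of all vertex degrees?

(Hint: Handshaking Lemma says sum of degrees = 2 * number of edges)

Count edges: 5 edges.
By Handshaking Lemma: sum of degrees = 2 * 5 = 10.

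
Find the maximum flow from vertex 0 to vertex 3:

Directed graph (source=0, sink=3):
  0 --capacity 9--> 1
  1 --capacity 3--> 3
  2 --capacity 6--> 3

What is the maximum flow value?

Computing max flow:
  Flow on (0->1): 3/9
  Flow on (1->3): 3/3
Maximum flow = 3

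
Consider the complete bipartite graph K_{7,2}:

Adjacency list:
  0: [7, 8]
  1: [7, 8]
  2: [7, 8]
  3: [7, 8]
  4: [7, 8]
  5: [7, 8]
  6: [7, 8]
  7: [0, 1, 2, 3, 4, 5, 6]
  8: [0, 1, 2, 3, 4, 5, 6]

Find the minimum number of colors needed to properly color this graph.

K_{7,2} is bipartite: vertices split into two independent sets of size 7 and 2.
Color one set 0, the other 1. No adjacent vertices share a color.
Chromatic number = 2.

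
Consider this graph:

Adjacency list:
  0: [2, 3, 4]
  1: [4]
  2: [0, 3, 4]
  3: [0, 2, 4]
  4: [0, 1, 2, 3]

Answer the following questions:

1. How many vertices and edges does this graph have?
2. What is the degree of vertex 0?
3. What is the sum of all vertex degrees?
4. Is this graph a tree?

Count: 5 vertices, 7 edges.
Vertex 0 has neighbors [2, 3, 4], degree = 3.
Handshaking lemma: 2 * 7 = 14.
A tree on 5 vertices has 4 edges. This graph has 7 edges (3 extra). Not a tree.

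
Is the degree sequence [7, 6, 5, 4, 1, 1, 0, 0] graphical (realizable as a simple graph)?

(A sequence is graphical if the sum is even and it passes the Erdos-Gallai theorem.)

Sum of degrees = 24. Sum is even but fails Erdos-Gallai. The sequence is NOT graphical.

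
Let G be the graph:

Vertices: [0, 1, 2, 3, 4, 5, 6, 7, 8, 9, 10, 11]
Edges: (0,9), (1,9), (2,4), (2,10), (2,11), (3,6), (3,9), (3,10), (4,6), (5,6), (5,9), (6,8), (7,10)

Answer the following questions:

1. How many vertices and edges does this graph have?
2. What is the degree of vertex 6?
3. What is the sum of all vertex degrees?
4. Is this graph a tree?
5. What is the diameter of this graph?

Count: 12 vertices, 13 edges.
Vertex 6 has neighbors [3, 4, 5, 8], degree = 4.
Handshaking lemma: 2 * 13 = 26.
A tree on 12 vertices has 11 edges. This graph has 13 edges (2 extra). Not a tree.
Diameter (longest shortest path) = 5.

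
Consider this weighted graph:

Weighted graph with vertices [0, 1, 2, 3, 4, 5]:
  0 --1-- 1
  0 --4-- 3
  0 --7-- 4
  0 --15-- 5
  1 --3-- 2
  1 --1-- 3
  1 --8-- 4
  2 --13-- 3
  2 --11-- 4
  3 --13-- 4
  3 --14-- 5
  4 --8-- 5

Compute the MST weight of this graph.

Applying Kruskal's algorithm (sort edges by weight, add if no cycle):
  Add (0,1) w=1
  Add (1,3) w=1
  Add (1,2) w=3
  Skip (0,3) w=4 (creates cycle)
  Add (0,4) w=7
  Skip (1,4) w=8 (creates cycle)
  Add (4,5) w=8
  Skip (2,4) w=11 (creates cycle)
  Skip (2,3) w=13 (creates cycle)
  Skip (3,4) w=13 (creates cycle)
  Skip (3,5) w=14 (creates cycle)
  Skip (0,5) w=15 (creates cycle)
MST weight = 20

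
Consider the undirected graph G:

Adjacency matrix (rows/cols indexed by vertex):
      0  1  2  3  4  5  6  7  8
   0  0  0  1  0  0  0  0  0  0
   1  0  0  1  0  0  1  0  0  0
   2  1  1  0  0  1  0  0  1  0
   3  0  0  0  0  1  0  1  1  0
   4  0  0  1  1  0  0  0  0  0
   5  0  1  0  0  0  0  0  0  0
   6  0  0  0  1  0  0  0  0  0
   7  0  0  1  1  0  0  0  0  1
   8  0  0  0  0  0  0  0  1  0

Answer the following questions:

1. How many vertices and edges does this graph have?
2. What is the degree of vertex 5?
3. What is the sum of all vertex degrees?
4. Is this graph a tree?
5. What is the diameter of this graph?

Count: 9 vertices, 9 edges.
Vertex 5 has neighbors [1], degree = 1.
Handshaking lemma: 2 * 9 = 18.
A tree on 9 vertices has 8 edges. This graph has 9 edges (1 extra). Not a tree.
Diameter (longest shortest path) = 5.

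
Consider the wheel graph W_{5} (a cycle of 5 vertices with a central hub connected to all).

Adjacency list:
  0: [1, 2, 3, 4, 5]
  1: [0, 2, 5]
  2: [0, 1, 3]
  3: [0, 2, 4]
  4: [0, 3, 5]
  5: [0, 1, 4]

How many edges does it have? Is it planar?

Wheel graph W_{5}: 5 cycle edges + 5 spoke edges = 10 edges.
Total vertices: 6.
The graph is planar.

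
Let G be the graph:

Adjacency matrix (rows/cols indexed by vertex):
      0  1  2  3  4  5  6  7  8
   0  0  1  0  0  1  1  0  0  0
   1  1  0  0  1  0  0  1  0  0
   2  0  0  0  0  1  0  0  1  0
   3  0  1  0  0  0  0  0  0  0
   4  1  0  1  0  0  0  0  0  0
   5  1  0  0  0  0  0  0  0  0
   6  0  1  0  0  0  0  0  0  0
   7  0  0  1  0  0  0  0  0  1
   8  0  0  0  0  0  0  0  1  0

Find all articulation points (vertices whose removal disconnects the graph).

An articulation point is a vertex whose removal disconnects the graph.
Articulation points: [0, 1, 2, 4, 7]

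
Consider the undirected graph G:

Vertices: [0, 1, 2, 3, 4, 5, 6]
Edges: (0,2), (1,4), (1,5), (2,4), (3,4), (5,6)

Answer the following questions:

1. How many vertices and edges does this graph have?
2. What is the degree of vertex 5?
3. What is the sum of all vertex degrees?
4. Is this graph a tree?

Count: 7 vertices, 6 edges.
Vertex 5 has neighbors [1, 6], degree = 2.
Handshaking lemma: 2 * 6 = 12.
A graph is a tree iff it is connected and has exactly n-1 edges. This graph is connected (all 7 vertices in one component) and has 7-1 = 6 edges. It is a tree.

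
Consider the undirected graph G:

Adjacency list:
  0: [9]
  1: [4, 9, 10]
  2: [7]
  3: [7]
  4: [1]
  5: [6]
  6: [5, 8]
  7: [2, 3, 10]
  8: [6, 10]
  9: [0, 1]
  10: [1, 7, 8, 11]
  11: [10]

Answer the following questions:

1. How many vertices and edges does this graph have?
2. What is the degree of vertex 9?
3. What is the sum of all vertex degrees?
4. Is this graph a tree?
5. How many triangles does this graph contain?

Count: 12 vertices, 11 edges.
Vertex 9 has neighbors [0, 1], degree = 2.
Handshaking lemma: 2 * 11 = 22.
A graph is a tree iff it is connected and has exactly n-1 edges. This graph is connected (all 12 vertices in one component) and has 12-1 = 11 edges. It is a tree.
Number of triangles = 0.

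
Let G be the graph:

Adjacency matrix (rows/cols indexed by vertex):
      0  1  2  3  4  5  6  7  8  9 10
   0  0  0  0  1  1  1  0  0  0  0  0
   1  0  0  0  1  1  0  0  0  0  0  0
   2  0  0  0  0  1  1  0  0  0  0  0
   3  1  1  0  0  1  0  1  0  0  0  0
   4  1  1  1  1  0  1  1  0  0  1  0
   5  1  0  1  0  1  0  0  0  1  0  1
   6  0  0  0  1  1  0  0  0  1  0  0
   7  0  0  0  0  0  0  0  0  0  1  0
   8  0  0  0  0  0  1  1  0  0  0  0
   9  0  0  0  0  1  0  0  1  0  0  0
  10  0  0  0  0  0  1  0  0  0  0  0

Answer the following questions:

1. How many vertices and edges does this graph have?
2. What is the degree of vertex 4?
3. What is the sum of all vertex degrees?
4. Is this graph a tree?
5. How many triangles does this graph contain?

Count: 11 vertices, 16 edges.
Vertex 4 has neighbors [0, 1, 2, 3, 5, 6, 9], degree = 7.
Handshaking lemma: 2 * 16 = 32.
A tree on 11 vertices has 10 edges. This graph has 16 edges (6 extra). Not a tree.
Number of triangles = 5.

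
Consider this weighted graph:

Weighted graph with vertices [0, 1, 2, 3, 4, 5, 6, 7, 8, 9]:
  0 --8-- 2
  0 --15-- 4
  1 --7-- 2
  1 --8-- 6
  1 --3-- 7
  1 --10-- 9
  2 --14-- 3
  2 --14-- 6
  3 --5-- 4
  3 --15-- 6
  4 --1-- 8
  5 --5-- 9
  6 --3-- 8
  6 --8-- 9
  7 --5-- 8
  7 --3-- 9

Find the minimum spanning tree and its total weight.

Applying Kruskal's algorithm (sort edges by weight, add if no cycle):
  Add (4,8) w=1
  Add (1,7) w=3
  Add (6,8) w=3
  Add (7,9) w=3
  Add (3,4) w=5
  Add (5,9) w=5
  Add (7,8) w=5
  Add (1,2) w=7
  Add (0,2) w=8
  Skip (1,6) w=8 (creates cycle)
  Skip (6,9) w=8 (creates cycle)
  Skip (1,9) w=10 (creates cycle)
  Skip (2,6) w=14 (creates cycle)
  Skip (2,3) w=14 (creates cycle)
  Skip (0,4) w=15 (creates cycle)
  Skip (3,6) w=15 (creates cycle)
MST weight = 40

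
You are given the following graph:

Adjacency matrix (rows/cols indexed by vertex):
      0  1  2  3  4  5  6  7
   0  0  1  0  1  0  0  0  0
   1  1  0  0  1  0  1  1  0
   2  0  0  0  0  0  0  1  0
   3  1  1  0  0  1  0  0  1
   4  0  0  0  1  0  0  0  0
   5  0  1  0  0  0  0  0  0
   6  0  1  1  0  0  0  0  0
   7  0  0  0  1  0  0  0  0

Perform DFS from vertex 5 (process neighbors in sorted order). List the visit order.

DFS from vertex 5 (neighbors processed in ascending order):
Visit order: 5, 1, 0, 3, 4, 7, 6, 2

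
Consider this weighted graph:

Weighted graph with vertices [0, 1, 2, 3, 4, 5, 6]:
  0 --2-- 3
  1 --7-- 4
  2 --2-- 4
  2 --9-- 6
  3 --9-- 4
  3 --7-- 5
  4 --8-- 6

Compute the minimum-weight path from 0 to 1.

Using Dijkstra's algorithm from vertex 0:
Shortest path: 0 -> 3 -> 4 -> 1
Total weight: 2 + 9 + 7 = 18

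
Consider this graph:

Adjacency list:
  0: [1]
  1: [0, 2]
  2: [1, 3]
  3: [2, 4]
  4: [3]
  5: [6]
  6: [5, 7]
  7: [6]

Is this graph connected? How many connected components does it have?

Checking connectivity: the graph has 2 connected component(s).
Components: [[0, 1, 2, 3, 4], [5, 6, 7]]. The graph is NOT connected.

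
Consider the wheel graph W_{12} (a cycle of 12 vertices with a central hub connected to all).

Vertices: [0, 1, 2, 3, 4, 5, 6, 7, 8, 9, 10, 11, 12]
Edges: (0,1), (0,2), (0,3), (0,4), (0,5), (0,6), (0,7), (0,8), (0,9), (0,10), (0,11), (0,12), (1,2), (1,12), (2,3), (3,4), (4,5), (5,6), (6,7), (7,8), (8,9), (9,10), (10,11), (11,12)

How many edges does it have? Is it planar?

Wheel graph W_{12}: 12 cycle edges + 12 spoke edges = 24 edges.
Total vertices: 13.
The graph is planar.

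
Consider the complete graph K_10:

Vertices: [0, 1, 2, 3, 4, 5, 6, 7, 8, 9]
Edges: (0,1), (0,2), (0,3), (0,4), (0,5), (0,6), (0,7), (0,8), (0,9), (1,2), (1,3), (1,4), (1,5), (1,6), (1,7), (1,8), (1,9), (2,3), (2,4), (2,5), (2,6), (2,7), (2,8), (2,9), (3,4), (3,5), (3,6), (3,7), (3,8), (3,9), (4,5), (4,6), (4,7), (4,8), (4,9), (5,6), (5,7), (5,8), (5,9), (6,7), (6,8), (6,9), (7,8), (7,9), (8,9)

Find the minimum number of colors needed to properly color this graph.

In K_10, every vertex is adjacent to every other vertex.
Each vertex needs a unique color.
Chromatic number = 10.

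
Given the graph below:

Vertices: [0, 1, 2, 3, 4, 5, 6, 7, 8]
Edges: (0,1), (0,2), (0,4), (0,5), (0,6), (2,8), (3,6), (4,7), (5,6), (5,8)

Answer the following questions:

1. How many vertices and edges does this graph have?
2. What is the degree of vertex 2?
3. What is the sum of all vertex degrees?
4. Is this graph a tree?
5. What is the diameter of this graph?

Count: 9 vertices, 10 edges.
Vertex 2 has neighbors [0, 8], degree = 2.
Handshaking lemma: 2 * 10 = 20.
A tree on 9 vertices has 8 edges. This graph has 10 edges (2 extra). Not a tree.
Diameter (longest shortest path) = 4.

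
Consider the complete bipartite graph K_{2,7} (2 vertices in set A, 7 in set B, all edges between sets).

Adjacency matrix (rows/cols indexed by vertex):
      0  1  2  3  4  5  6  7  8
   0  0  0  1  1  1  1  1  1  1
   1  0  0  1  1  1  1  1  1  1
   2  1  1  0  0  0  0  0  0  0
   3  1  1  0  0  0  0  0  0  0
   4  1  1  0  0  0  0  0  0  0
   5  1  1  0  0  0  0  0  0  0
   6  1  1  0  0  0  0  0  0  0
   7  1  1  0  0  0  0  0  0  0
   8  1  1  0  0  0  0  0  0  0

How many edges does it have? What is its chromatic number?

K_{2,7} has 2 * 7 = 14 edges.
Bipartite graphs have chromatic number 2 (color each partition differently).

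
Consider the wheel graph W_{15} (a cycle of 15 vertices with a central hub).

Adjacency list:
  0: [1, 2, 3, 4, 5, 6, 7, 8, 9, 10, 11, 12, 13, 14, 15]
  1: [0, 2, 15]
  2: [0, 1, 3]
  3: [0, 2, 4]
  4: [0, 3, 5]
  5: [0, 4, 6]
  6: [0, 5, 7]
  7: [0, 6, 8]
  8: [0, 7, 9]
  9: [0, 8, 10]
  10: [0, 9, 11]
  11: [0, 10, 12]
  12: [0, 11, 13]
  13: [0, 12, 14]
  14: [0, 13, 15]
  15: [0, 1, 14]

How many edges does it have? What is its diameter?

Wheel graph W_{15}: 15 cycle edges + 15 spoke edges = 30 edges.
The hub is distance 1 from all cycle vertices. Max distance between cycle vertices through hub is 2.
Diameter = 2.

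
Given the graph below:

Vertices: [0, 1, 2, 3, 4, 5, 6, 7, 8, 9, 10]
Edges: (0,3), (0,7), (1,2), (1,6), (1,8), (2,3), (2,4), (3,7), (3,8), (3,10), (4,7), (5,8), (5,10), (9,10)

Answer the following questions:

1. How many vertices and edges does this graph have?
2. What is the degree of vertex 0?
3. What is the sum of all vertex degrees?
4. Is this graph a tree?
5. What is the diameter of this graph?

Count: 11 vertices, 14 edges.
Vertex 0 has neighbors [3, 7], degree = 2.
Handshaking lemma: 2 * 14 = 28.
A tree on 11 vertices has 10 edges. This graph has 14 edges (4 extra). Not a tree.
Diameter (longest shortest path) = 5.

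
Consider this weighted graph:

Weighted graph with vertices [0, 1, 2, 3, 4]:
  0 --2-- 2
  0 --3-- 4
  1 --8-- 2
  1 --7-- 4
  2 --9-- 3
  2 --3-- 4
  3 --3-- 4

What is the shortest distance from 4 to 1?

Using Dijkstra's algorithm from vertex 4:
Shortest path: 4 -> 1
Total weight: 7 = 7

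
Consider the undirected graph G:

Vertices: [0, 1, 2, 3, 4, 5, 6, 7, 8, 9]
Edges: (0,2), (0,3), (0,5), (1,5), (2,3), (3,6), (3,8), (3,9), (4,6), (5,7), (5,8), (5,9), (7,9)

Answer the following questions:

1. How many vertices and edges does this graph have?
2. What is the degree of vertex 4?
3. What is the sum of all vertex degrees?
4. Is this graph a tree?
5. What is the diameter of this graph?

Count: 10 vertices, 13 edges.
Vertex 4 has neighbors [6], degree = 1.
Handshaking lemma: 2 * 13 = 26.
A tree on 10 vertices has 9 edges. This graph has 13 edges (4 extra). Not a tree.
Diameter (longest shortest path) = 5.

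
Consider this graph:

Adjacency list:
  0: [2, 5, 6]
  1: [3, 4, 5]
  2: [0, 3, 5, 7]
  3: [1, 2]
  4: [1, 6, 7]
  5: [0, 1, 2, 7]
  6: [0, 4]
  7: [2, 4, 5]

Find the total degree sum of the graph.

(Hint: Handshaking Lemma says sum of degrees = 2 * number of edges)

Count edges: 12 edges.
By Handshaking Lemma: sum of degrees = 2 * 12 = 24.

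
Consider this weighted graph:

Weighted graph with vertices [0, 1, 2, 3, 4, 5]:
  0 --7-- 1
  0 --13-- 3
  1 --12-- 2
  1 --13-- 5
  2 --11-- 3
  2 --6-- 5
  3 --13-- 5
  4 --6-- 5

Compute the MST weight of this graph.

Applying Kruskal's algorithm (sort edges by weight, add if no cycle):
  Add (2,5) w=6
  Add (4,5) w=6
  Add (0,1) w=7
  Add (2,3) w=11
  Add (1,2) w=12
  Skip (0,3) w=13 (creates cycle)
  Skip (1,5) w=13 (creates cycle)
  Skip (3,5) w=13 (creates cycle)
MST weight = 42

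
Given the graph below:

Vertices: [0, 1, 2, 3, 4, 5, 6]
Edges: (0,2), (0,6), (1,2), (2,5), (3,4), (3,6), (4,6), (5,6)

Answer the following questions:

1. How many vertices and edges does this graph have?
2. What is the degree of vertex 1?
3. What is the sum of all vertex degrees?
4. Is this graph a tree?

Count: 7 vertices, 8 edges.
Vertex 1 has neighbors [2], degree = 1.
Handshaking lemma: 2 * 8 = 16.
A tree on 7 vertices has 6 edges. This graph has 8 edges (2 extra). Not a tree.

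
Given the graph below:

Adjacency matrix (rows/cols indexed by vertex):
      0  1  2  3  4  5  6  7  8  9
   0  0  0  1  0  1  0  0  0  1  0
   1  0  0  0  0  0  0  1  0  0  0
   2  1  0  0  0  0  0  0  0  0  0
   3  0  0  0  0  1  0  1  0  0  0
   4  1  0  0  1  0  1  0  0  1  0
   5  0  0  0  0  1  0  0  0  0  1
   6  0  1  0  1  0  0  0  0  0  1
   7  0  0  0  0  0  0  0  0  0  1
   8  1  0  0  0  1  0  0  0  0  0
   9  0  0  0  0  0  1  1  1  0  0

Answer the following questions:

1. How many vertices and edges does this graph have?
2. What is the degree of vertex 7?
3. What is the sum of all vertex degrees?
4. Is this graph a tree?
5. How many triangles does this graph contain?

Count: 10 vertices, 11 edges.
Vertex 7 has neighbors [9], degree = 1.
Handshaking lemma: 2 * 11 = 22.
A tree on 10 vertices has 9 edges. This graph has 11 edges (2 extra). Not a tree.
Number of triangles = 1.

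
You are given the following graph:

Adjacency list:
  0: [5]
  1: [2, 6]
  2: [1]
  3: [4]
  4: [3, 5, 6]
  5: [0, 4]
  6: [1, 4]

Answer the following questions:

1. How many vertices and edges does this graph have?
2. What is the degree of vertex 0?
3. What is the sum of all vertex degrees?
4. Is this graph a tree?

Count: 7 vertices, 6 edges.
Vertex 0 has neighbors [5], degree = 1.
Handshaking lemma: 2 * 6 = 12.
A graph is a tree iff it is connected and has exactly n-1 edges. This graph is connected (all 7 vertices in one component) and has 7-1 = 6 edges. It is a tree.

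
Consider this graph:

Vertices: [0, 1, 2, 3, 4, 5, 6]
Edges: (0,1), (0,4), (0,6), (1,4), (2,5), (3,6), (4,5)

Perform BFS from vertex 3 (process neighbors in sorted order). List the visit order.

BFS from vertex 3 (neighbors processed in ascending order):
Visit order: 3, 6, 0, 1, 4, 5, 2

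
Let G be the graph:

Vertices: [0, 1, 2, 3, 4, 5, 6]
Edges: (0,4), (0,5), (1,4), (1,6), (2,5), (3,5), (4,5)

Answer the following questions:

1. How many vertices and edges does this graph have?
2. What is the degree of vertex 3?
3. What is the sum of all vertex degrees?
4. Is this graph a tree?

Count: 7 vertices, 7 edges.
Vertex 3 has neighbors [5], degree = 1.
Handshaking lemma: 2 * 7 = 14.
A tree on 7 vertices has 6 edges. This graph has 7 edges (1 extra). Not a tree.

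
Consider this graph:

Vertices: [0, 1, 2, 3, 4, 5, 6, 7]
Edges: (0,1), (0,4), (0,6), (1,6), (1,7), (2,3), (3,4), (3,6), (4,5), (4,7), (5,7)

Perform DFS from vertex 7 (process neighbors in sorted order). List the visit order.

DFS from vertex 7 (neighbors processed in ascending order):
Visit order: 7, 1, 0, 4, 3, 2, 6, 5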